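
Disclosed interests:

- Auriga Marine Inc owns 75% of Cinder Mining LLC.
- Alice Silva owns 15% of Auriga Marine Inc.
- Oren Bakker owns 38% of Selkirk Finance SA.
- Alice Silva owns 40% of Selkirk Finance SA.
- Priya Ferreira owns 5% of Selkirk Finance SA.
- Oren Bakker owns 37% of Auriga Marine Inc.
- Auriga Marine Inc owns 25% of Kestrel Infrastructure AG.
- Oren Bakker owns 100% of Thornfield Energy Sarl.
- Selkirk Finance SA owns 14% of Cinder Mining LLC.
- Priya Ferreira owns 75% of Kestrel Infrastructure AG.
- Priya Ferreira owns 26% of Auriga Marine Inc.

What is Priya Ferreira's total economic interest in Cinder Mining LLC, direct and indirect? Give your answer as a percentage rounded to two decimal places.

Priya reaches Cinder along 2 paths.
Via Selkirk: 5% × 14% = 0.7%.
Via Auriga: 26% × 75% = 19.5%.
Total: 0.7% + 19.5% = 20.2%.
Rounded: 20.20%.

20.20%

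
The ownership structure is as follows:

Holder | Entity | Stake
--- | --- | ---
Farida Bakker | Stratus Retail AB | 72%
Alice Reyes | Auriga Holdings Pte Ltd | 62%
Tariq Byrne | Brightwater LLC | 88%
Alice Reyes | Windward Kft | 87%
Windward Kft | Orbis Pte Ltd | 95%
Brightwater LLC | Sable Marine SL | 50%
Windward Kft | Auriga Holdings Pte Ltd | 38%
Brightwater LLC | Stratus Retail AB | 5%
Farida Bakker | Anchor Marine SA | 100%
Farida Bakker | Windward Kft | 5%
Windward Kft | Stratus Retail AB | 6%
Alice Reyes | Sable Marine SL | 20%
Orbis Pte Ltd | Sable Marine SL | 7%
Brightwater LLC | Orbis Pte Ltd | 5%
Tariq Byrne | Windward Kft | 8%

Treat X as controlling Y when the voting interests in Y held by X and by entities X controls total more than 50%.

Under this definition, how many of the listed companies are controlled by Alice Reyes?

Alice holds 87% of Windward, so Alice controls Windward.
Windward holds 95% of Orbis, so Alice controls Orbis.
Alice and Windward together hold 62% + 38% = 100% of Auriga, so Alice controls Auriga.
No other company's threshold is met.
Alice controls 3 companies.

3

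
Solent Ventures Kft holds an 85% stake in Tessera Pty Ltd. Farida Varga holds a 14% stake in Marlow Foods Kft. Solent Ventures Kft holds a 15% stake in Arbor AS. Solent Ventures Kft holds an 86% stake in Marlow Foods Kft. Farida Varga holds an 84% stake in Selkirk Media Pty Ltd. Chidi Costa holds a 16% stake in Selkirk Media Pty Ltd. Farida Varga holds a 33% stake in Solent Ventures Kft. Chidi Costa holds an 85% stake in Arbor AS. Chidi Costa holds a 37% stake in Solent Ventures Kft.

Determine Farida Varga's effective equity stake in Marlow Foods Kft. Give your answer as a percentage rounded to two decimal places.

Farida reaches Marlow along 2 paths.
Direct stake: 14% = 14%.
Via Solent: 33% × 86% = 28.38%.
Total: 14% + 28.38% = 42.38%.

42.38%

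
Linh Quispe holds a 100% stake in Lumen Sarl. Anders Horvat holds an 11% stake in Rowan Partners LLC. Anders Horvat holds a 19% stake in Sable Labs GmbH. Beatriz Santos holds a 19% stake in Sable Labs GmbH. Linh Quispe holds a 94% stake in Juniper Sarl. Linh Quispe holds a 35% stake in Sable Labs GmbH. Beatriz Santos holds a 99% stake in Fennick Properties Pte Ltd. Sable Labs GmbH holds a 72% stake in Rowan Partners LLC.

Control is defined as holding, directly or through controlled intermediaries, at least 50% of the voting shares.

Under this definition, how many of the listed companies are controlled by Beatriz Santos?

Beatriz holds 99% of Fennick, so Beatriz controls Fennick.
No other company's threshold is met.
Beatriz controls 1 company.

1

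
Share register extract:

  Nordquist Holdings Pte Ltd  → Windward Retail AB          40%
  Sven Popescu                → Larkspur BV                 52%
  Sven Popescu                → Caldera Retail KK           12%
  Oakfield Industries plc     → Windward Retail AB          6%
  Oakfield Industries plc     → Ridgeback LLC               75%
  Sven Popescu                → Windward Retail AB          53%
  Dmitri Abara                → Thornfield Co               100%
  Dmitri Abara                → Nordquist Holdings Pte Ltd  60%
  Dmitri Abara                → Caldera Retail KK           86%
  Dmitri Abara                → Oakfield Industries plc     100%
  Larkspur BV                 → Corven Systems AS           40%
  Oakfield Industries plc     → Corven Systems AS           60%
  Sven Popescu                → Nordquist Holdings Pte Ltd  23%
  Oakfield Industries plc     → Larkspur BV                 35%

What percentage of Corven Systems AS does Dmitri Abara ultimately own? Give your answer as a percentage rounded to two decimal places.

Dmitri reaches Corven along 2 paths.
Via Oakfield: 100% × 60% = 60%.
Via Oakfield → Larkspur: 100% × 35% × 40% = 14%.
Total: 60% + 14% = 74%.
Rounded: 74.00%.

74.00%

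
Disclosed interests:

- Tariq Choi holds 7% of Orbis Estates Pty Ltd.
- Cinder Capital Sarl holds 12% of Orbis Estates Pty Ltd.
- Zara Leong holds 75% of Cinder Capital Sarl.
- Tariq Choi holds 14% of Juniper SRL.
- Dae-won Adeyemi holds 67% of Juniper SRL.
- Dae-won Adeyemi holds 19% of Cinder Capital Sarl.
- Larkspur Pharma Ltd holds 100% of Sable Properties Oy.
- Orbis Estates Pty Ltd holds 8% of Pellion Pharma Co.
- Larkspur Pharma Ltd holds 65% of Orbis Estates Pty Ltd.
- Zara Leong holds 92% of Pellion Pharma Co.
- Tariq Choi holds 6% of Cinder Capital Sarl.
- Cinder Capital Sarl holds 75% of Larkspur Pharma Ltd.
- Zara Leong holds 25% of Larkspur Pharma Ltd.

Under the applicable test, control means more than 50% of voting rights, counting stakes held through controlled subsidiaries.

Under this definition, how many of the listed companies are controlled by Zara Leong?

5

Zara holds 75% of Cinder, so Zara controls Cinder.
Zara and Cinder together hold 25% + 75% = 100% of Larkspur, so Zara controls Larkspur.
Larkspur and Cinder together hold 65% + 12% = 77% of Orbis, so Zara controls Orbis.
Larkspur holds 100% of Sable, so Zara controls Sable.
Orbis and Zara together hold 8% + 92% = 100% of Pellion, so Zara controls Pellion.
No other company's threshold is met.
Zara controls 5 companies.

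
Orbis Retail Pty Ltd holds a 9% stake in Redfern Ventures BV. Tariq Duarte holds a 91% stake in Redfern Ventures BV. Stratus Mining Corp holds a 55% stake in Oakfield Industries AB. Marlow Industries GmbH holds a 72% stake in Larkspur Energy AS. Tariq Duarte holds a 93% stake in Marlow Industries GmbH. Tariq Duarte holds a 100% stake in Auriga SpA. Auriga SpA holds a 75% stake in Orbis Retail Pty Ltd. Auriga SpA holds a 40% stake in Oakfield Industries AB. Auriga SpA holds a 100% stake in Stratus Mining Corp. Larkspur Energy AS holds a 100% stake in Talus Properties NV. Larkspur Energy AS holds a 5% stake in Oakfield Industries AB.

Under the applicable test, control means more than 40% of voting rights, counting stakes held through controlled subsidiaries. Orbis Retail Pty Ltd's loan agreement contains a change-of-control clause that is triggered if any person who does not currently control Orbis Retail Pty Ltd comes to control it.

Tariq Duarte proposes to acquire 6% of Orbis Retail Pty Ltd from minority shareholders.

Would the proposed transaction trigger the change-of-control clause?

No

The purchase changes only Tariq's holdings, so Tariq is the only person who could newly come to control Orbis.
Tariq holds 100% of Auriga, so Tariq controls Auriga.
Auriga holds 75% of Orbis, so Tariq controls Orbis.
So Tariq already controls Orbis before the transaction.
After the purchase, Tariq holds 6% of Orbis directly.
Tariq controlled Orbis already, so this is not a new person acquiring control; every other person's position is unchanged or reduced.
No new person acquires control, so the clause is not triggered.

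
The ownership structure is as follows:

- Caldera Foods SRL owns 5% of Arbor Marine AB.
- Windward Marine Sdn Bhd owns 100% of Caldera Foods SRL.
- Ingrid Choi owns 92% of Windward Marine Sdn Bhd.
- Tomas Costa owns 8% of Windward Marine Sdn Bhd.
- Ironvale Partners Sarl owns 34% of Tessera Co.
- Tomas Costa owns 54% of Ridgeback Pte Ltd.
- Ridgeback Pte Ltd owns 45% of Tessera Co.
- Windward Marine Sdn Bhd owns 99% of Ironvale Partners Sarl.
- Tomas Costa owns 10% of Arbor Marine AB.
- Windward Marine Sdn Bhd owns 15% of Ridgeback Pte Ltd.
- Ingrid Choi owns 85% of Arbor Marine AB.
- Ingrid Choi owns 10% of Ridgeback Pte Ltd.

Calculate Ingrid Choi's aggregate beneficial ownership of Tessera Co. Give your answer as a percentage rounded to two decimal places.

41.68%

Ingrid reaches Tessera along 3 paths.
Via Ridgeback: 10% × 45% = 4.5%.
Via Windward → Ridgeback: 92% × 15% × 45% = 6.21%.
Via Windward → Ironvale: 92% × 99% × 34% = 30.9672%.
Total: 4.5% + 6.21% + 30.9672% = 41.6772%.
Rounded: 41.68%.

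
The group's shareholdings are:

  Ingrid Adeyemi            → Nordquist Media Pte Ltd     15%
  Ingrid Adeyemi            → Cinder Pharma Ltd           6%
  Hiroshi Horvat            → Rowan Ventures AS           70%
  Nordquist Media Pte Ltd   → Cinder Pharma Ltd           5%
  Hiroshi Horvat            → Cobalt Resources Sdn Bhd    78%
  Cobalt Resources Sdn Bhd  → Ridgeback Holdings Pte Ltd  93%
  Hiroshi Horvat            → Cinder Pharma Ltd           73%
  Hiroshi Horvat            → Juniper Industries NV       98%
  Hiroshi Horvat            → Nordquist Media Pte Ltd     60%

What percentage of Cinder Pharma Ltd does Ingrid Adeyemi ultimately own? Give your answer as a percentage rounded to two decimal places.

Ingrid reaches Cinder along 2 paths.
Via Nordquist: 15% × 5% = 0.75%.
Direct stake: 6% = 6%.
Total: 0.75% + 6% = 6.75%.

6.75%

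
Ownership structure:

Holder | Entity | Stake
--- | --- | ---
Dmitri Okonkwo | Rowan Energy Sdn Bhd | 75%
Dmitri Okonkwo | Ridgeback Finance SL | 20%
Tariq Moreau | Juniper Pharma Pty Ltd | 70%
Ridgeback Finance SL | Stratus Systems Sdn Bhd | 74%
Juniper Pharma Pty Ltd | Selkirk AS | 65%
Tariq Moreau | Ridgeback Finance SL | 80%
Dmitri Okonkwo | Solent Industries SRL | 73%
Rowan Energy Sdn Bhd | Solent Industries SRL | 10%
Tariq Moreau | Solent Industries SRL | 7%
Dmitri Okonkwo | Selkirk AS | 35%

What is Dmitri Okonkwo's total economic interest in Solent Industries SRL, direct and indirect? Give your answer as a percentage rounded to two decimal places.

Dmitri reaches Solent along 2 paths.
Via Rowan: 75% × 10% = 7.5%.
Direct stake: 73% = 73%.
Total: 7.5% + 73% = 80.5%.
Rounded: 80.50%.

80.50%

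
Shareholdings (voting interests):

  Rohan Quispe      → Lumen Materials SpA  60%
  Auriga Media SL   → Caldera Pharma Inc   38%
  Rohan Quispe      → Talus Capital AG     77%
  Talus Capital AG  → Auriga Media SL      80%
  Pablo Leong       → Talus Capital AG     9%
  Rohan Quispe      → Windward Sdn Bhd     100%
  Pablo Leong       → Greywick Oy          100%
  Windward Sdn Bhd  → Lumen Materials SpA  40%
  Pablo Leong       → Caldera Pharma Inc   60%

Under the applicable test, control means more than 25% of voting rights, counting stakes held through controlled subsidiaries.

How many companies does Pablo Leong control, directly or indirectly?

2

Pablo holds 100% of Greywick, so Pablo controls Greywick.
Pablo holds 60% of Caldera, so Pablo controls Caldera.
No other company's threshold is met.
Pablo controls 2 companies.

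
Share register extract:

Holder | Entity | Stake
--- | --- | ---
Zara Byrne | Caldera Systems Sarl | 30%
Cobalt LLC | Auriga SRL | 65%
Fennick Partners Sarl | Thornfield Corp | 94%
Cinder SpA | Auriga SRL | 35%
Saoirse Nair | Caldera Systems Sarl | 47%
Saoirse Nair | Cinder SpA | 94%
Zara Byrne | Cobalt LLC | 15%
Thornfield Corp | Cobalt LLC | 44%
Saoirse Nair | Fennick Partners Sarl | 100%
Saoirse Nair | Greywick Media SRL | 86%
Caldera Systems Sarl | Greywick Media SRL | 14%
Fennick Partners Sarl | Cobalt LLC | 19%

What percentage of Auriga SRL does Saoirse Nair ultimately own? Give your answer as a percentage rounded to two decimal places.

Saoirse reaches Auriga along 3 paths.
Via Cinder: 94% × 35% = 32.9%.
Via Fennick → Cobalt: 100% × 19% × 65% = 12.35%.
Via Fennick → Thornfield → Cobalt: 100% × 94% × 44% × 65% = 26.884%.
Total: 32.9% + 12.35% + 26.884% = 72.134%.
Rounded: 72.13%.

72.13%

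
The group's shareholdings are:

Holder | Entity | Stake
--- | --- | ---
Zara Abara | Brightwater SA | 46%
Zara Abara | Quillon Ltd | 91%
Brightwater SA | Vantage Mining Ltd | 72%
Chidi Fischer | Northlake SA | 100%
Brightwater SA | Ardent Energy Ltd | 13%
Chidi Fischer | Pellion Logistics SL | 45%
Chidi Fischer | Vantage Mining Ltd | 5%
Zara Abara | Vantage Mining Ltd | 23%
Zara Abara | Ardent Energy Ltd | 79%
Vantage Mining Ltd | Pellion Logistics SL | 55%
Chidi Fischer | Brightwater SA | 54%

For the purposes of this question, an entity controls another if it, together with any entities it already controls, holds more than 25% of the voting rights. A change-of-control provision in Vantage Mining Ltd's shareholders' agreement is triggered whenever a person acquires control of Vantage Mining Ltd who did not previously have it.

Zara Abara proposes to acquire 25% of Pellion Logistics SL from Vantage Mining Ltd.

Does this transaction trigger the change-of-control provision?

No

The purchase adds only to Zara's holdings (Vantage's stake shrinks), so Zara is the only person who could newly come to control Vantage.
Zara holds 46% of Brightwater, so Zara controls Brightwater.
Brightwater and Zara together hold 72% + 23% = 95% of Vantage, so Zara controls Vantage.
So Zara already controls Vantage before the transaction.
After the purchase, Zara holds 25% of Pellion directly, and Vantage's stake falls to 30%.
Zara controlled Vantage already, so this is not a new person acquiring control; every other person's position is unchanged or reduced.
No new person acquires control, so the clause is not triggered.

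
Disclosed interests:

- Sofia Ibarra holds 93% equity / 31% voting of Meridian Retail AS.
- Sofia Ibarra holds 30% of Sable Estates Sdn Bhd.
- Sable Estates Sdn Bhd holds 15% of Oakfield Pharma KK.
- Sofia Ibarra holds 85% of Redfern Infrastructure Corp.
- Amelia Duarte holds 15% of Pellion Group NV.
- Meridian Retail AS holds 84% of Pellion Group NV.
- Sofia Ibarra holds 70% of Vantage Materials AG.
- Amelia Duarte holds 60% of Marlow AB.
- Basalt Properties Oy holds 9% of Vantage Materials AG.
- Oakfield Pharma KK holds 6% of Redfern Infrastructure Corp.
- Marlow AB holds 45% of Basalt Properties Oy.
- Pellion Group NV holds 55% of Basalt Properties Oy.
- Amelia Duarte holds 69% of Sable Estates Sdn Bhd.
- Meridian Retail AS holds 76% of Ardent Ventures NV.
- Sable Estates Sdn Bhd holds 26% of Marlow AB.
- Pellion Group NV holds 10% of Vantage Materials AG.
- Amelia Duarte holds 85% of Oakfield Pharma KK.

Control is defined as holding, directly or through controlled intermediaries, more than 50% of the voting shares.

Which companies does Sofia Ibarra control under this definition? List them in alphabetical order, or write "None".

Sofia holds 70% of Vantage, so Sofia controls Vantage.
Sofia holds 85% of Redfern, so Sofia controls Redfern.
No other company's threshold is met.

Redfern Infrastructure Corp, Vantage Materials AG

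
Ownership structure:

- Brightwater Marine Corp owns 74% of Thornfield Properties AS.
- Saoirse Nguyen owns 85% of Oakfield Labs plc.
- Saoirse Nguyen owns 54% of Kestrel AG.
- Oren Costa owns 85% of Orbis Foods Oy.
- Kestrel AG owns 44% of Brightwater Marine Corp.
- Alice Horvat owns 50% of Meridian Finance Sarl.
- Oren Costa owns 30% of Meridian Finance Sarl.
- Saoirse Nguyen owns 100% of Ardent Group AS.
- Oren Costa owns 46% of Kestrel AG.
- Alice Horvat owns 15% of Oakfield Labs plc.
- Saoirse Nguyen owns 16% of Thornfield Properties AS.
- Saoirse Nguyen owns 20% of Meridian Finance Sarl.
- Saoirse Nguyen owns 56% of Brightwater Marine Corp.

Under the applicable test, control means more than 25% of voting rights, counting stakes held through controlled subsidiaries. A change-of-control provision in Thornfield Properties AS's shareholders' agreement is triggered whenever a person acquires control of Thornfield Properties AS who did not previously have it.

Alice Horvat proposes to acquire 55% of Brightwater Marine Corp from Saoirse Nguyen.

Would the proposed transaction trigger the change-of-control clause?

Yes

The purchase adds only to Alice's holdings (Saoirse's stake shrinks), so Alice is the only person who could newly come to control Thornfield.
Alice holds 50% of Meridian, so Alice controls Meridian.
Neither Alice nor any entity Alice controls holds any voting interest in Thornfield.
So before the transaction, Alice does not control Thornfield.
After the purchase, Alice holds 55% of Brightwater directly, and Saoirse's stake falls to 1%.
Alice holds 55% of Brightwater, so Alice controls Brightwater.
Brightwater holds 74% of Thornfield, so Alice controls Thornfield.
Alice did not control Thornfield before and does after, so the clause is triggered.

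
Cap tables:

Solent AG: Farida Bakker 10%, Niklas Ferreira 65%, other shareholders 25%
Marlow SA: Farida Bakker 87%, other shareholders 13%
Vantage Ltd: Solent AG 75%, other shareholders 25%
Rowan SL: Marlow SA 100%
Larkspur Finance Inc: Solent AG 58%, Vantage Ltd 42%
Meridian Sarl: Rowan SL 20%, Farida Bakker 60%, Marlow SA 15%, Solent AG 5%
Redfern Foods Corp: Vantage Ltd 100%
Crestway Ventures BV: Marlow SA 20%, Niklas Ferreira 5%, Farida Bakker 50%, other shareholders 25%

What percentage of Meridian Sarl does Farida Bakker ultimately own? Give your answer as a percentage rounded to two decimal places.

Farida reaches Meridian along 4 paths.
Via Marlow → Rowan: 87% × 100% × 20% = 17.4%.
Direct stake: 60% = 60%.
Via Marlow: 87% × 15% = 13.05%.
Via Solent: 10% × 5% = 0.5%.
Total: 17.4% + 60% + 13.05% + 0.5% = 90.95%.

90.95%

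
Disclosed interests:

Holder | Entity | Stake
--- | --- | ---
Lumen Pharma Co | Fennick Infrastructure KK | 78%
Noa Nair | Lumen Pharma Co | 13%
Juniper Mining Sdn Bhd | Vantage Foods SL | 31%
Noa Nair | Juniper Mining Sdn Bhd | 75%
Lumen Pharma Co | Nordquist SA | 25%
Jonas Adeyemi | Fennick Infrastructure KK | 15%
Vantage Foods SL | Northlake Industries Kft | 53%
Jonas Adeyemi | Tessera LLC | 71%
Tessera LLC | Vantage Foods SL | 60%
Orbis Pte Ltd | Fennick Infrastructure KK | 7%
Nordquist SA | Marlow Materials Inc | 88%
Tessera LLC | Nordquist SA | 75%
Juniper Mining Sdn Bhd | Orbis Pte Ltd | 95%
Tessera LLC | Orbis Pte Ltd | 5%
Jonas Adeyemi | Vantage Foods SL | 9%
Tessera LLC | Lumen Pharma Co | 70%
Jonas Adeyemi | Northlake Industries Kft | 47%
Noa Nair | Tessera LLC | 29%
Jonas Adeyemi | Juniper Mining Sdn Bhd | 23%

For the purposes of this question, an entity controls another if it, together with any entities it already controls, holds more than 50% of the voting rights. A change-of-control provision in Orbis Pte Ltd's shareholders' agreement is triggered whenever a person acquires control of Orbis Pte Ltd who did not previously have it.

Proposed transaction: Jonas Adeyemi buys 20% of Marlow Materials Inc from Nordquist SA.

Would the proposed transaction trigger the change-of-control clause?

No

The purchase adds only to Jonas's holdings (Nordquist's stake shrinks), so Jonas is the only person who could newly come to control Orbis.
Jonas holds 71% of Tessera, so Jonas controls Tessera.
Tessera holds 70% of Lumen, so Jonas controls Lumen.
Tessera and Lumen together hold 75% + 25% = 100% of Nordquist, so Jonas controls Nordquist.
Jonas and Lumen together hold 15% + 78% = 93% of Fennick, so Jonas controls Fennick.
Tessera and Jonas together hold 60% + 9% = 69% of Vantage, so Jonas controls Vantage.
Vantage and Jonas together hold 53% + 47% = 100% of Northlake, so Jonas controls Northlake.
Nordquist holds 88% of Marlow, so Jonas controls Marlow.
In Orbis, Jonas's side holds only 5%, not > 50%.
So before the transaction, Jonas does not control Orbis.
After the purchase, Jonas holds 20% of Marlow directly, and Nordquist's stake falls to 68%.
Nordquist and Jonas together hold 68% + 20% = 88% of Marlow, so Jonas controls Marlow.
After the transaction, Jonas's side holds 5% of Orbis, not > 50%, so Jonas still does not control Orbis.
No new person acquires control, so the clause is not triggered.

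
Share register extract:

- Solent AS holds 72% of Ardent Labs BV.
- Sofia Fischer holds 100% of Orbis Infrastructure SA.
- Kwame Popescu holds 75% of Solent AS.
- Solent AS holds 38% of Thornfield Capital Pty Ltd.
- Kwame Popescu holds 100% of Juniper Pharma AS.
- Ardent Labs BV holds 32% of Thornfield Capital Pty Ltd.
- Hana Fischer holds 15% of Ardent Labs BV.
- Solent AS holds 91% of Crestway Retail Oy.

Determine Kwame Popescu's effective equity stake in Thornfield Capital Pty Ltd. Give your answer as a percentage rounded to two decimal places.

Kwame reaches Thornfield along 2 paths.
Via Solent → Ardent: 75% × 72% × 32% = 17.28%.
Via Solent: 75% × 38% = 28.5%.
Total: 17.28% + 28.5% = 45.78%.

45.78%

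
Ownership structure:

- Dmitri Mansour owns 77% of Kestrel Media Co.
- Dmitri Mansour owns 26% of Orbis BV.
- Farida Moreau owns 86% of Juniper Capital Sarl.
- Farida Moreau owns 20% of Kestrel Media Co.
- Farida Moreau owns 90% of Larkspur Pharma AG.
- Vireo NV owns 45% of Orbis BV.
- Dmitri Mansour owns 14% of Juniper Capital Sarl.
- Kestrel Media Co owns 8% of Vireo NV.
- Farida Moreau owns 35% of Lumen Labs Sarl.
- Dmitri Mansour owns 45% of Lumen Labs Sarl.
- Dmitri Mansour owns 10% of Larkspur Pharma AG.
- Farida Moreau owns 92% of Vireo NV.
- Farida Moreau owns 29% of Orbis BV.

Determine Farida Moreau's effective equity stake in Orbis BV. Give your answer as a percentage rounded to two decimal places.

71.12%

Farida reaches Orbis along 3 paths.
Via Vireo: 92% × 45% = 41.4%.
Via Kestrel → Vireo: 20% × 8% × 45% = 0.72%.
Direct stake: 29% = 29%.
Total: 41.4% + 0.72% + 29% = 71.12%.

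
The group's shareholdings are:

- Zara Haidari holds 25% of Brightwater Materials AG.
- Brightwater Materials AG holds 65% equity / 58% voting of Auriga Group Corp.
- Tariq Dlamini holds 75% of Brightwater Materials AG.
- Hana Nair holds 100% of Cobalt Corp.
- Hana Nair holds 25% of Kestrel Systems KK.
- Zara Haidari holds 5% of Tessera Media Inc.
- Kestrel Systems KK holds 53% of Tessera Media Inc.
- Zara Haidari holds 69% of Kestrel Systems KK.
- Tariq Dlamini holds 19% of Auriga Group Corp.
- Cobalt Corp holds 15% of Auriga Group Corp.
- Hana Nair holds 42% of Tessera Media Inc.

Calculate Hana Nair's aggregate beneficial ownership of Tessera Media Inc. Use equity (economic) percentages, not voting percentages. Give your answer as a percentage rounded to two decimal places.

55.25%

Hana reaches Tessera along 2 paths.
Direct stake: 42% = 42%.
Via Kestrel: 25% × 53% = 13.25%.
Total: 42% + 13.25% = 55.25%.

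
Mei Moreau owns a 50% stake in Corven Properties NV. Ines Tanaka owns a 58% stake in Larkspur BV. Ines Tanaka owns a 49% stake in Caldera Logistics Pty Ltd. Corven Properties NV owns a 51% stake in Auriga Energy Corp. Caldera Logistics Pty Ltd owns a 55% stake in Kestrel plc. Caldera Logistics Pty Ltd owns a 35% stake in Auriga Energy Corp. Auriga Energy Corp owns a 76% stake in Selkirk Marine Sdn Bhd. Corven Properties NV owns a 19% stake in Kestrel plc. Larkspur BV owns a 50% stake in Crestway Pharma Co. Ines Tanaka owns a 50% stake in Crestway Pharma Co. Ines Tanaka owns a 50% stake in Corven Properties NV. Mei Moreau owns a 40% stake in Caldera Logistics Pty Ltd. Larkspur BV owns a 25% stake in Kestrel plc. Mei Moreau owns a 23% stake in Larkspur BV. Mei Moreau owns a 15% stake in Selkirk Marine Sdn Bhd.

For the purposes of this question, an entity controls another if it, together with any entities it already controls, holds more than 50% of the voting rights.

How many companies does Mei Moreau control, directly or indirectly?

0

Mei's largest direct stake is 50% in Corven, which does not meet the threshold.
Mei controls 0 companies.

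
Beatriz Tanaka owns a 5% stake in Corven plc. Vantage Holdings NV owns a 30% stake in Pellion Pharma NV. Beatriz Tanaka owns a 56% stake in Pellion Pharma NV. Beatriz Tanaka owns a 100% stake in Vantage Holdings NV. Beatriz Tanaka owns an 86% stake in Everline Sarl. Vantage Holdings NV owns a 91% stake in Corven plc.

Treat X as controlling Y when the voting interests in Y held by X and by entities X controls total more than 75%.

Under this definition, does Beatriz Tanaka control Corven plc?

Beatriz holds 100% of Vantage, so Beatriz controls Vantage.
Vantage and Beatriz together hold 91% + 5% = 96% of Corven, so Beatriz controls Corven.

Yes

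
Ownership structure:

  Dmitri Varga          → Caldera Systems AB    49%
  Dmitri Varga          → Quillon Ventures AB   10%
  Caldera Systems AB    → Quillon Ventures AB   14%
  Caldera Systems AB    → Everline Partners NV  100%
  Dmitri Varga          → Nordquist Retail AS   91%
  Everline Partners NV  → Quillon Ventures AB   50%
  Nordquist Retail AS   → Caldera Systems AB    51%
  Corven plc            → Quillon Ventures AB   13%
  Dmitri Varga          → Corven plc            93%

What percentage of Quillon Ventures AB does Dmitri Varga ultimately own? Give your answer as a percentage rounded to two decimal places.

Dmitri reaches Quillon along 6 paths.
Via Nordquist → Caldera → Everline: 91% × 51% × 100% × 50% = 23.205%.
Via Caldera → Everline: 49% × 100% × 50% = 24.5%.
Via Corven: 93% × 13% = 12.09%.
Via Nordquist → Caldera: 91% × 51% × 14% = 6.4974%.
Via Caldera: 49% × 14% = 6.86%.
Direct stake: 10% = 10%.
Total: 23.205% + 24.5% + 12.09% + 6.4974% + 6.86% + 10% = 83.1524%.
Rounded: 83.15%.

83.15%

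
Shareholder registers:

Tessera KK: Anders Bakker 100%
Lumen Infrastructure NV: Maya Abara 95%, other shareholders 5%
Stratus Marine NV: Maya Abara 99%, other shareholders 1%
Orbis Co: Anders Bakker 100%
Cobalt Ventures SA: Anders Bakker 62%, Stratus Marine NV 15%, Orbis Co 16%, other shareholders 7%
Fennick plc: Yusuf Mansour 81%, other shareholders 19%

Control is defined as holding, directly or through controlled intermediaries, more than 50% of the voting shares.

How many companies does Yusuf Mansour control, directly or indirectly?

1

Yusuf holds 81% of Fennick, so Yusuf controls Fennick.
No other company's threshold is met.
Yusuf controls 1 company.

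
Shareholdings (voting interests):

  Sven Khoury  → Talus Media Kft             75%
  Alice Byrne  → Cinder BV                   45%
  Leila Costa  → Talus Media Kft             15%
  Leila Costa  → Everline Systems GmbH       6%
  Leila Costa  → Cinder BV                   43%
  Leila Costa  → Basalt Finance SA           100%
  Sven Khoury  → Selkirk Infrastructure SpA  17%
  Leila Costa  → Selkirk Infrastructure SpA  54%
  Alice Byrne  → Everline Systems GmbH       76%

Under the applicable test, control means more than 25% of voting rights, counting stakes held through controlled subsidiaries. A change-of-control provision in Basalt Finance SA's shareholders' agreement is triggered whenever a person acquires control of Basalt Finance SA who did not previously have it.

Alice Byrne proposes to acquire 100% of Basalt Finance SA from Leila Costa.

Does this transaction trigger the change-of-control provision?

Yes

The purchase adds only to Alice's holdings (Leila's stake shrinks), so Alice is the only person who could newly come to control Basalt.
Alice holds 76% of Everline, so Alice controls Everline.
Alice holds 45% of Cinder, so Alice controls Cinder.
Neither Alice nor any entity Alice controls holds any voting interest in Basalt.
So before the transaction, Alice does not control Basalt.
After the purchase, Alice holds 100% of Basalt directly, and Leila's stake falls to 0%.
Alice holds 100% of Basalt, so Alice controls Basalt.
Alice did not control Basalt before and does after, so the clause is triggered.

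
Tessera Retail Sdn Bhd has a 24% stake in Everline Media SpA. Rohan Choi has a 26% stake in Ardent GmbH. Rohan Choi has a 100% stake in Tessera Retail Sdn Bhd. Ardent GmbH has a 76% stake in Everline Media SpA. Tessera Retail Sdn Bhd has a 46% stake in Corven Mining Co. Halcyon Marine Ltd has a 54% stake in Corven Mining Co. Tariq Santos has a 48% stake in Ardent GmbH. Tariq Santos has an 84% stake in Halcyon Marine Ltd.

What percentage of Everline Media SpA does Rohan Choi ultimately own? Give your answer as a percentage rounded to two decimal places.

43.76%

Rohan reaches Everline along 2 paths.
Via Tessera: 100% × 24% = 24%.
Via Ardent: 26% × 76% = 19.76%.
Total: 24% + 19.76% = 43.76%.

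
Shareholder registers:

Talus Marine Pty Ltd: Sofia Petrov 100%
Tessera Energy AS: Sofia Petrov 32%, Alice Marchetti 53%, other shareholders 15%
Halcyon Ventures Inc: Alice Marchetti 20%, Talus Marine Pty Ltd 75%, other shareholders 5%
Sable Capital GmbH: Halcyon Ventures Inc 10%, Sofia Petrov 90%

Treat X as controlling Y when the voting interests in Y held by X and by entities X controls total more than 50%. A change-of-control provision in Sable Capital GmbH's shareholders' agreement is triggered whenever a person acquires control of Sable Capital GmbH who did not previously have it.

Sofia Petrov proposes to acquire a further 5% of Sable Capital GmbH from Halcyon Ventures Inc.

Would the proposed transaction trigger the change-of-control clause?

The purchase adds only to Sofia's holdings (Halcyon's stake shrinks), so Sofia is the only person who could newly come to control Sable.
Sofia holds 100% of Talus, so Sofia controls Talus.
Talus holds 75% of Halcyon, so Sofia controls Halcyon.
Halcyon and Sofia together hold 10% + 90% = 100% of Sable, so Sofia controls Sable.
So Sofia already controls Sable before the transaction.
After the purchase, Sofia's direct stake in Sable rises to 90% + 5% = 95%, and Halcyon's stake falls to 5%.
Sofia controlled Sable already, so this is not a new person acquiring control; every other person's position is unchanged or reduced.
No new person acquires control, so the clause is not triggered.

No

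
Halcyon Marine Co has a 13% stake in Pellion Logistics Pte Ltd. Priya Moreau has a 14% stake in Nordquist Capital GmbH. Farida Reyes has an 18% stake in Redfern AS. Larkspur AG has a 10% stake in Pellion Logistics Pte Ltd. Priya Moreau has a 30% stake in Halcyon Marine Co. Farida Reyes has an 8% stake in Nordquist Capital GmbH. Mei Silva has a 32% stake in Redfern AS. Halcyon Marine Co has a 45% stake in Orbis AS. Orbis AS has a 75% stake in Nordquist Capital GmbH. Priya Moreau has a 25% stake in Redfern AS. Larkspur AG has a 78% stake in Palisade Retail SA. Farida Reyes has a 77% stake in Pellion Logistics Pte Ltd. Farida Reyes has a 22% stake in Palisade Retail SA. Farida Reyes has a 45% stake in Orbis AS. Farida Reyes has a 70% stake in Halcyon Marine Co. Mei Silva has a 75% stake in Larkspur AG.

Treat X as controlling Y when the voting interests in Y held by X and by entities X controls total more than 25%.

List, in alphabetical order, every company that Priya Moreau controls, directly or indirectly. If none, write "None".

Priya holds 30% of Halcyon, so Priya controls Halcyon.
Halcyon holds 45% of Orbis, so Priya controls Orbis.
Orbis and Priya together hold 75% + 14% = 89% of Nordquist, so Priya controls Nordquist.
No other company's threshold is met.

Halcyon Marine Co, Nordquist Capital GmbH, Orbis AS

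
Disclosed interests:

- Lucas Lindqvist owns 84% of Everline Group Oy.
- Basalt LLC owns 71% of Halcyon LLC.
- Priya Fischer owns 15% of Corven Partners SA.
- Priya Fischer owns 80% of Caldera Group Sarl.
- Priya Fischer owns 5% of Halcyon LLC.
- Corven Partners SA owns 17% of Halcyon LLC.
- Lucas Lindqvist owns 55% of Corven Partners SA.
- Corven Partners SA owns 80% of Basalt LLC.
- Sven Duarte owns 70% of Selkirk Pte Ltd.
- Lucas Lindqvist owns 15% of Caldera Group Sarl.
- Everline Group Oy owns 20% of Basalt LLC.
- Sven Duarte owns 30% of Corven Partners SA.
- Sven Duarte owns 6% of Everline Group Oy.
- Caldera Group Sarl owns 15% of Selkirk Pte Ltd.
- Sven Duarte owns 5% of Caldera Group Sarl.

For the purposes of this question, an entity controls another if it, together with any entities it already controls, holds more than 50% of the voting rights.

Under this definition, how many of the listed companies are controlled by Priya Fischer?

Priya holds 80% of Caldera, so Priya controls Caldera.
No other company's threshold is met.
Priya controls 1 company.

1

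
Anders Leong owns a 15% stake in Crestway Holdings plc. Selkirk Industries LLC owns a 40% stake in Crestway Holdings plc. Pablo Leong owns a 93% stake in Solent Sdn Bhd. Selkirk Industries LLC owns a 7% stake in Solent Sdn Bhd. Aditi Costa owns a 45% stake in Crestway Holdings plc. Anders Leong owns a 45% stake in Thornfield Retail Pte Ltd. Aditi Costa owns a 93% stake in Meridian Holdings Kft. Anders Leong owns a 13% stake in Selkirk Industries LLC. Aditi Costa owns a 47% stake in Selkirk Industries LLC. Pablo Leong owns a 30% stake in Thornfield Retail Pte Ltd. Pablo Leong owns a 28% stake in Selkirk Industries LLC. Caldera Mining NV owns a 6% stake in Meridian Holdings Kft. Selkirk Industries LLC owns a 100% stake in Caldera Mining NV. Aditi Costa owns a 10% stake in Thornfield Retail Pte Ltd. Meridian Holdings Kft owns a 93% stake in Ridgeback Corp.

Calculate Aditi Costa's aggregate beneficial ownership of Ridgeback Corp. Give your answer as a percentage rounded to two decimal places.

89.11%

Aditi reaches Ridgeback along 2 paths.
Via Meridian: 93% × 93% = 86.49%.
Via Selkirk → Caldera → Meridian: 47% × 100% × 6% × 93% = 2.6226%.
Total: 86.49% + 2.6226% = 89.1126%.
Rounded: 89.11%.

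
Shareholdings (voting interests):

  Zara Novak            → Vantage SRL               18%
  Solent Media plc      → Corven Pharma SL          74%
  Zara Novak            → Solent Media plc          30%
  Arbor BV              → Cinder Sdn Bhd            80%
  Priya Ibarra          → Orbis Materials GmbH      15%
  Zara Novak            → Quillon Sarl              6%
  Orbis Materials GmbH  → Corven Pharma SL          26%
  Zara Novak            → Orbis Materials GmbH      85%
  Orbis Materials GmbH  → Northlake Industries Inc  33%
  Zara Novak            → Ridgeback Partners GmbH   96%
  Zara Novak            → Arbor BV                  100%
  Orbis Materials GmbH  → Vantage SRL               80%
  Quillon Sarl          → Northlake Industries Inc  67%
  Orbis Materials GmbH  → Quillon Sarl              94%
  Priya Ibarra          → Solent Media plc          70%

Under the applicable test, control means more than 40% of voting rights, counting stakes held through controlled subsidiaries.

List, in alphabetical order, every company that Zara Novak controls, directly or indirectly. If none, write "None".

Zara holds 85% of Orbis, so Zara controls Orbis.
Zara and Orbis together hold 18% + 80% = 98% of Vantage, so Zara controls Vantage.
Orbis and Zara together hold 94% + 6% = 100% of Quillon, so Zara controls Quillon.
Zara holds 96% of Ridgeback, so Zara controls Ridgeback.
Zara holds 100% of Arbor, so Zara controls Arbor.
Quillon and Orbis together hold 67% + 33% = 100% of Northlake, so Zara controls Northlake.
Arbor holds 80% of Cinder, so Zara controls Cinder.
No other company's threshold is met.

Arbor BV, Cinder Sdn Bhd, Northlake Industries Inc, Orbis Materials GmbH, Quillon Sarl, Ridgeback Partners GmbH, Vantage SRL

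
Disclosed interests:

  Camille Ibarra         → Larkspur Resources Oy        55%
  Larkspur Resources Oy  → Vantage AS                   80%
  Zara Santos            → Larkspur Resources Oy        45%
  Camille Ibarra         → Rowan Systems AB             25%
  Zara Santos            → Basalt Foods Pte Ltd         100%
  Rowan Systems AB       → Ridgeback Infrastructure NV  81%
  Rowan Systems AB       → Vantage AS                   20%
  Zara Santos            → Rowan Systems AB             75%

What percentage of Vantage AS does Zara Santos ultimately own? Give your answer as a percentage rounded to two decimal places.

51.00%

Zara reaches Vantage along 2 paths.
Via Larkspur: 45% × 80% = 36%.
Via Rowan: 75% × 20% = 15%.
Total: 36% + 15% = 51%.
Rounded: 51.00%.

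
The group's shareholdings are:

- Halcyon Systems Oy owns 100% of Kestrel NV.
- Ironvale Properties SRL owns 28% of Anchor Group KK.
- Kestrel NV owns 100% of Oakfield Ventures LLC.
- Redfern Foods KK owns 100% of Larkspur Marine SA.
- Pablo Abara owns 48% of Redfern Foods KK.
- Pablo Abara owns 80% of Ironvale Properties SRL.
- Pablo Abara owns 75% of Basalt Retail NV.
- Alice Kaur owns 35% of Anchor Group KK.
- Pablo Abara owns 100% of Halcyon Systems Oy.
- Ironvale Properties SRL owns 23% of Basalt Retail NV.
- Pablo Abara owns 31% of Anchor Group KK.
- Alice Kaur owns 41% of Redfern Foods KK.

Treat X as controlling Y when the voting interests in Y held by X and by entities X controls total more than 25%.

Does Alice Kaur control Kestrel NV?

No

Alice holds 41% of Redfern, so Alice controls Redfern.
Alice holds 35% of Anchor, so Alice controls Anchor.
Redfern holds 100% of Larkspur, so Alice controls Larkspur.
Neither Alice nor any entity Alice controls holds any voting interest in Kestrel.
So Alice does not control Kestrel.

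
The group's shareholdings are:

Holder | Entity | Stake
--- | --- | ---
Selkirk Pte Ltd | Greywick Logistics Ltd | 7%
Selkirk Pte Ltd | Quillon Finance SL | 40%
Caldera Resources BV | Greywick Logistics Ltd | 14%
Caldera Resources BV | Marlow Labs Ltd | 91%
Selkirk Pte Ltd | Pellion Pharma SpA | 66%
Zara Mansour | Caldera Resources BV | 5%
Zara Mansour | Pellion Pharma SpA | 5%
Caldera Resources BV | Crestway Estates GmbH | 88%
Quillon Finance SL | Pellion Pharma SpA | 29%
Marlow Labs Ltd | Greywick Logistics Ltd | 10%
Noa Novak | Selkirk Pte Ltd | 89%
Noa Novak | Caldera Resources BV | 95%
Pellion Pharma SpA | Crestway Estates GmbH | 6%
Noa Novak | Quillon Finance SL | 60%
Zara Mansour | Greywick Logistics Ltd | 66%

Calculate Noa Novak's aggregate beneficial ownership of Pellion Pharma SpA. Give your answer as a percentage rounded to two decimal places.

Noa reaches Pellion along 3 paths.
Via Selkirk: 89% × 66% = 58.74%.
Via Quillon: 60% × 29% = 17.4%.
Via Selkirk → Quillon: 89% × 40% × 29% = 10.324%.
Total: 58.74% + 17.4% + 10.324% = 86.464%.
Rounded: 86.46%.

86.46%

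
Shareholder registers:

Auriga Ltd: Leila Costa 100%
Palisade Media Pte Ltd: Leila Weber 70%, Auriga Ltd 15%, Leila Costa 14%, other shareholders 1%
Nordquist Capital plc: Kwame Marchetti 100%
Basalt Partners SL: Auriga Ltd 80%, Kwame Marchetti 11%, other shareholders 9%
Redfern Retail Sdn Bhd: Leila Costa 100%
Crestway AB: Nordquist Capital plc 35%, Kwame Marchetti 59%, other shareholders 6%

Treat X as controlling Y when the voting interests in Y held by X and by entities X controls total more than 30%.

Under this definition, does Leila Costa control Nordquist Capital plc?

Leila Costa holds 100% of Auriga, so Leila Costa controls Auriga.
Auriga holds 80% of Basalt, so Leila Costa controls Basalt.
Leila Costa holds 100% of Redfern, so Leila Costa controls Redfern.
Neither Leila Costa nor any entity Leila Costa controls holds any voting interest in Nordquist.
So Leila Costa does not control Nordquist.

No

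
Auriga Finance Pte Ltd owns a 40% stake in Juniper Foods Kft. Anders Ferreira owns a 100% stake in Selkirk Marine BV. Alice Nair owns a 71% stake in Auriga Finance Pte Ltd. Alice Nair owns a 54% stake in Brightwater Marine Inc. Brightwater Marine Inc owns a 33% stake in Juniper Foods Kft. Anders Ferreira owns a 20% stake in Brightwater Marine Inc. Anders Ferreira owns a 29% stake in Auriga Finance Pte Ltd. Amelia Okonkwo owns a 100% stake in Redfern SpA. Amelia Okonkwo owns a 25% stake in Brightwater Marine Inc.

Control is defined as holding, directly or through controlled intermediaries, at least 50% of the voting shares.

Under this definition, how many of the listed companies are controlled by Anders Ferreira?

Anders holds 100% of Selkirk, so Anders controls Selkirk.
No other company's threshold is met.
Anders controls 1 company.

1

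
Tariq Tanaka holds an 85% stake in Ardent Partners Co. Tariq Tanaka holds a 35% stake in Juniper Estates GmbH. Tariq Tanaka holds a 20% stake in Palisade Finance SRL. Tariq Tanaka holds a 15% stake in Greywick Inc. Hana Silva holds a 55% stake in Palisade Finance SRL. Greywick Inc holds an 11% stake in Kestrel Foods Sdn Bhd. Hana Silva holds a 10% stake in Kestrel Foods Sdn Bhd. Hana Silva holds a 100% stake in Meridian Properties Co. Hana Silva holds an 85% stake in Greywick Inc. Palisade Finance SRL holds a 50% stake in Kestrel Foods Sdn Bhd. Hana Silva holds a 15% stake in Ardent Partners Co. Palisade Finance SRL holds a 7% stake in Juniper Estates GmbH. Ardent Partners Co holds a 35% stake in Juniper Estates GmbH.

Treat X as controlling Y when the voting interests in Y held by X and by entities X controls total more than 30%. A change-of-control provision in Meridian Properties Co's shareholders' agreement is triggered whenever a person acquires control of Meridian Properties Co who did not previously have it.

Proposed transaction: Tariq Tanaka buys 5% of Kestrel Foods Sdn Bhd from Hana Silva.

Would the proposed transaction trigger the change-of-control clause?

The purchase adds only to Tariq's holdings (Hana's stake shrinks), so Tariq is the only person who could newly come to control Meridian.
Tariq holds 85% of Ardent, so Tariq controls Ardent.
Ardent and Tariq together hold 35% + 35% = 70% of Juniper, so Tariq controls Juniper.
Neither Tariq nor any entity Tariq controls holds any voting interest in Meridian.
So before the transaction, Tariq does not control Meridian.
After the purchase, Tariq holds 5% of Kestrel directly, and Hana's stake falls to 5%.
Tariq's side now holds 5% of Kestrel, not > 30%, so Tariq still does not control Kestrel.
After the transaction, neither Tariq nor any entity Tariq controls holds a voting interest in Meridian, so Tariq still does not control it.
No new person acquires control, so the clause is not triggered.

No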